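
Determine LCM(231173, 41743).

231173 = 19 · 23³; 41743 = 13³ · 19
max exponents: 13³ · 19 · 23³ = 507887081

507887081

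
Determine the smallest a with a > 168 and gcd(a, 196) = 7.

175

196 = 7·28. Any a with gcd(a, 196) = 7 is a multiple of 7, say 7s, with s coprime to 28.
Need s > 168/7, so s ≥ 25. First s ≥ 25 with gcd(s, 28) = 1 is s = 25. Thus a = 7·25 = 175.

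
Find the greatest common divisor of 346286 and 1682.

2

Euclid: 346286 = 205·1682 + 1476; 1682 = 1·1476 + 206; 1476 = 7·206 + 34; 206 = 6·34 + 2; 34 = 17·2 + 0. Last nonzero remainder: 2.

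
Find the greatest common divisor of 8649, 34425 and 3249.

9

gcd(8649, 34425): 34425 = 3·8649 + 8478; 8649 = 1·8478 + 171; 8478 = 49·171 + 99; 171 = 1·99 + 72; 99 = 1·72 + 27; 72 = 2·27 + 18; 27 = 1·18 + 9; 18 = 2·9 + 0 → 9
gcd(9, 3249): 3249 = 361·9 + 0 → 9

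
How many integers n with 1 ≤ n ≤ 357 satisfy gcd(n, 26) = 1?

26 = 2·13. Inclusion–exclusion on these primes:
357 − ⌊357/2⌋ − ⌊357/13⌋ + ⌊357/26⌋ = 165

165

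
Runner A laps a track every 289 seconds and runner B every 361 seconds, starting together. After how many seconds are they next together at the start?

104329

gcd first: 361 = 1·289 + 72; 289 = 4·72 + 1; 72 = 72·1 + 0 → gcd = 1
lcm = 289·361/gcd = 104329/1 = 104329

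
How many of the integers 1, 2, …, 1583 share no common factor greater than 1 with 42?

42 = 2·3·7. Inclusion–exclusion on these primes:
1583 − ⌊1583/2⌋ − ⌊1583/3⌋ − ⌊1583/7⌋ + ⌊1583/6⌋ + ⌊1583/14⌋ + ⌊1583/21⌋ − ⌊1583/42⌋ = 453

453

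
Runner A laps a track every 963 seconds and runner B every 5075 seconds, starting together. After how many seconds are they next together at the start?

963 = 3² · 107; 5075 = 5² · 7 · 29
max exponents: 3² · 5² · 7 · 29 · 107 = 4887225

4887225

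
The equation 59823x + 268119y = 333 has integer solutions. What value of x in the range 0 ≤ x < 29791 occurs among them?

Euclid: 268119 = 4·59823 + 28827; 59823 = 2·28827 + 2169; 28827 = 13·2169 + 630; 2169 = 3·630 + 279; 630 = 2·279 + 72; 279 = 3·72 + 63; 72 = 1·63 + 9; 63 = 7·9 + 0 → gcd = 9; 333 = 9·37.
Back-substitution yields 59823·(-3832) + 268119·(855) = 9, so one solution is x = -3832·37 = -141784, y = 855·37 = 31635.
Solutions in x differ by 268119/9 = 29791; the one in [0, 29791) is -141784 mod 29791 = 7171.

7171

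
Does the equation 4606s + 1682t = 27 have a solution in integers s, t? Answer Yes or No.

By Bézout, 4606s + 1682t = 27 has integer solutions iff gcd(4606, 1682) | 27.
Euclid: 4606 = 2·1682 + 1242; 1682 = 1·1242 + 440; 1242 = 2·440 + 362; 440 = 1·362 + 78; 362 = 4·78 + 50; 78 = 1·50 + 28; 50 = 1·28 + 22; 28 = 1·22 + 6; 22 = 3·6 + 4; 6 = 1·4 + 2; 4 = 2·2 + 0. gcd = 2; 27 mod 2 = 1. No.

No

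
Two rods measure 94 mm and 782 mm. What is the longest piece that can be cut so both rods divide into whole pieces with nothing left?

2

Euclid: 782 = 8·94 + 30; 94 = 3·30 + 4; 30 = 7·4 + 2; 4 = 2·2 + 0. Last nonzero remainder: 2.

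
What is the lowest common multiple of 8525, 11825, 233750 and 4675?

311588750

8525 = 5² · 11 · 31; 11825 = 5² · 11 · 43; 233750 = 2 · 5⁴ · 11 · 17; 4675 = 5² · 11 · 17
lcm takes max exponent of each prime: 2 · 5⁴ · 11 · 17 · 31 · 43 = 311588750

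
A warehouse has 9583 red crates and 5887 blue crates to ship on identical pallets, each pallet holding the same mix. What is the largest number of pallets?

7

Euclid: 9583 = 1·5887 + 3696; 5887 = 1·3696 + 2191; 3696 = 1·2191 + 1505; 2191 = 1·1505 + 686; 1505 = 2·686 + 133; 686 = 5·133 + 21; 133 = 6·21 + 7; 21 = 3·7 + 0. Last nonzero remainder: 7.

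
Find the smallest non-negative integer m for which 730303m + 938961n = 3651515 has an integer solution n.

5

Euclid: 938961 = 1·730303 + 208658; 730303 = 3·208658 + 104329; 208658 = 2·104329 + 0 → gcd = 104329; 3651515 = 104329·35.
Back-substitution yields 730303·(4) + 938961·(-3) = 104329, so one solution is m = 4·35 = 140, n = -3·35 = -105.
Solutions in m differ by 938961/104329 = 9; the one in [0, 9) is 140 mod 9 = 5.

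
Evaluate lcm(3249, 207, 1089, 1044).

3249 = 3² · 19²; 207 = 3² · 23; 1089 = 3² · 11²; 1044 = 2² · 3² · 29
lcm takes max exponent of each prime: 2² · 3² · 11² · 19² · 23 · 29 = 1048868172

1048868172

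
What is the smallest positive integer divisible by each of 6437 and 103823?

gcd first: 103823 = 16·6437 + 831; 6437 = 7·831 + 620; 831 = 1·620 + 211; 620 = 2·211 + 198; 211 = 1·198 + 13; 198 = 15·13 + 3; 13 = 4·3 + 1; 3 = 3·1 + 0 → gcd = 1
lcm = 6437·103823/gcd = 668308651/1 = 668308651

668308651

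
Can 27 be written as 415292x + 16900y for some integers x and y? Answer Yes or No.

gcd(415292, 16900): 415292 = 24·16900 + 9692; 16900 = 1·9692 + 7208; 9692 = 1·7208 + 2484; 7208 = 2·2484 + 2240; 2484 = 1·2240 + 244; 2240 = 9·244 + 44; 244 = 5·44 + 24; 44 = 1·24 + 20; 24 = 1·20 + 4; 20 = 5·4 + 0 → 4
4 does not divide 27, so a solution does not exist.

No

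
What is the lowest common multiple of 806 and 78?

806 = 2 · 13 · 31; 78 = 2 · 3 · 13
max exponents: 2 · 3 · 13 · 31 = 2418

2418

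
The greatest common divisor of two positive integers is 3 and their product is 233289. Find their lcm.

For any two positive integers, gcd × lcm equals their product. Hence lcm = 233289 / 3 = 77763.

77763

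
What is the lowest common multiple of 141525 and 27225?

gcd first: 141525 = 5·27225 + 5400; 27225 = 5·5400 + 225; 5400 = 24·225 + 0 → gcd = 225
lcm = 141525·27225/gcd = 3853018125/225 = 17124525

17124525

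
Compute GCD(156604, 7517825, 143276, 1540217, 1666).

833

gcd(156604, 7517825): 7517825 = 48·156604 + 833; 156604 = 188·833 + 0 → 833
gcd(833, 143276): 143276 = 172·833 + 0 → 833
gcd(833, 1540217): 1540217 = 1849·833 + 0 → 833
gcd(833, 1666): 1666 = 2·833 + 0 → 833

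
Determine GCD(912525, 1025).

25

912525 = 3 · 5² · 23³
1025 = 5² · 41
Common: 5² = 25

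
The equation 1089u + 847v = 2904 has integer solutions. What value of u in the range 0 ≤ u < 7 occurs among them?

gcd(1089, 847) = 121 (Euclid: 1089 = 1·847 + 242; 847 = 3·242 + 121; 242 = 2·121 + 0), and 121 | 2904.
Extended Euclid: 1089·(-3) + 847·(4) = 121. Scale by 24: u₀ = -72.
General solution u = u₀ + 7t; reducing mod 7 gives u = 5 (and v = -3).

5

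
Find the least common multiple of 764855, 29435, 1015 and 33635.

764855 = 5 · 7 · 13 · 41²; 29435 = 5 · 7 · 29²; 1015 = 5 · 7 · 29; 33635 = 5 · 7 · 31²
lcm takes max exponent of each prime: 5 · 7 · 13 · 29² · 31² · 41² = 618156575855

618156575855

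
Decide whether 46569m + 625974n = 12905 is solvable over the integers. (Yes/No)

gcd(46569, 625974): 625974 = 13·46569 + 20577; 46569 = 2·20577 + 5415; 20577 = 3·5415 + 4332; 5415 = 1·4332 + 1083; 4332 = 4·1083 + 0 → 1083
1083 does not divide 12905, so a solution does not exist.

No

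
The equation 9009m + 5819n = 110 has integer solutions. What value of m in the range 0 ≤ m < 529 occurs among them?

73

Reduce mod 5819: 9009m ≡ 110 (mod 5819). With g = gcd(9009, 5819) = 11 dividing 110, divide through: 819m ≡ 10 (mod 529).
Since gcd(819, 529) = 1, m ≡ 10·(819)⁻¹ ≡ 73 (mod 529). Smallest non-negative: 73.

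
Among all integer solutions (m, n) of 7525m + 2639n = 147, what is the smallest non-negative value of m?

Euclid: 7525 = 2·2639 + 2247; 2639 = 1·2247 + 392; 2247 = 5·392 + 287; 392 = 1·287 + 105; 287 = 2·105 + 77; 105 = 1·77 + 28; 77 = 2·28 + 21; 28 = 1·21 + 7; 21 = 3·7 + 0 → gcd = 7; 147 = 7·21.
Back-substitution yields 7525·(-101) + 2639·(288) = 7, so one solution is m = -101·21 = -2121, n = 288·21 = 6048.
Solutions in m differ by 2639/7 = 377; the one in [0, 377) is -2121 mod 377 = 141.

141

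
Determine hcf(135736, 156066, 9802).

2

gcd(135736, 156066): 156066 = 1·135736 + 20330; 135736 = 6·20330 + 13756; 20330 = 1·13756 + 6574; 13756 = 2·6574 + 608; 6574 = 10·608 + 494; 608 = 1·494 + 114; 494 = 4·114 + 38; 114 = 3·38 + 0 → 38
gcd(38, 9802): 9802 = 257·38 + 36; 38 = 1·36 + 2; 36 = 18·2 + 0 → 2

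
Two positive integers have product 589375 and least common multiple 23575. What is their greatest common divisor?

gcd·lcm = product, so gcd = 589375/23575 = 25.

25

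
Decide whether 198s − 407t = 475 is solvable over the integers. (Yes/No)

gcd(198, 407): 407 = 2·198 + 11; 198 = 18·11 + 0 → 11
11 does not divide 475, so a solution does not exist.

No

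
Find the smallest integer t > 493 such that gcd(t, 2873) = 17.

gcd(t, 2873) = 17 forces 17 | t; write t = 17s. Then gcd(17s, 17·169) = 17·gcd(s, 169), so need gcd(s, 169) = 1.
17s > 493 gives s ≥ 30. The least s ≥ 30 coprime to 169 is 30, so t = 17·30 = 510.

510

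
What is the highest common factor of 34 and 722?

Euclid: 722 = 21·34 + 8; 34 = 4·8 + 2; 8 = 4·2 + 0. Last nonzero remainder: 2.

2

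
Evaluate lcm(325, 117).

2925

gcd first: 325 = 2·117 + 91; 117 = 1·91 + 26; 91 = 3·26 + 13; 26 = 2·13 + 0 → gcd = 13
lcm = 325·117/gcd = 38025/13 = 2925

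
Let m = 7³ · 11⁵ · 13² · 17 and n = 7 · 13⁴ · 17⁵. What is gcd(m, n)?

min exponent per shared prime: 7 · 13² · 17 = 20111

20111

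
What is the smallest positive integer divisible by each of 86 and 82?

3526

86 = 2 · 43; 82 = 2 · 41
max exponents: 2 · 41 · 43 = 3526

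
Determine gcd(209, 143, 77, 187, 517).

11

gcd(209, 143): 209 = 1·143 + 66; 143 = 2·66 + 11; 66 = 6·11 + 0 → 11
gcd(11, 77): 77 = 7·11 + 0 → 11
gcd(11, 187): 187 = 17·11 + 0 → 11
gcd(11, 517): 517 = 47·11 + 0 → 11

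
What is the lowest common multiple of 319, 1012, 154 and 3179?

lcm(319, 1012) = 319·1012/gcd = 322828/11 = 29348
lcm(29348, 154) = 29348·154/gcd = 4519592/22 = 205436
lcm(205436, 3179) = 205436·3179/gcd = 653081044/11 = 59371004

59371004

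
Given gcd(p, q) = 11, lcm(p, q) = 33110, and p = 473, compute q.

770

p·q = gcd·lcm = 11·33110 = 364210, so q = 364210/473 = 770.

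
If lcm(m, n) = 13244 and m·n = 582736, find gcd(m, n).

gcd·lcm = product, so gcd = 582736/13244 = 44.

44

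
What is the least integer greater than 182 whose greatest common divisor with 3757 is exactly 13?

195

gcd(a, 3757) = 13 forces 13 | a; write a = 13s. Then gcd(13s, 13·289) = 13·gcd(s, 289), so need gcd(s, 289) = 1.
13s > 182 gives s ≥ 15. The least s ≥ 15 coprime to 289 is 15, so a = 13·15 = 195.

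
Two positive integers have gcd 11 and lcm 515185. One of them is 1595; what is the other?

3553

a·b = gcd·lcm = 11·515185 = 5667035, so b = 5667035/1595 = 3553.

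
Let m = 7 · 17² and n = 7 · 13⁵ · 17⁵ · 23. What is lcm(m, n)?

84876457381261

max exponent per prime: 7 · 13⁵ · 17⁵ · 23 = 84876457381261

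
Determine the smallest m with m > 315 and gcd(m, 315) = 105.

420

315 = 105·3. Any m with gcd(m, 315) = 105 is a multiple of 105, say 105s, with s coprime to 3.
Need s > 315/105, so s ≥ 4. First s ≥ 4 with gcd(s, 3) = 1 is s = 4. Thus m = 105·4 = 420.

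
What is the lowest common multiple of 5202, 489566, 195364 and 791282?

5202 = 2 · 3² · 17²; 489566 = 2 · 7 · 11² · 17²; 195364 = 2² · 13² · 17²; 791282 = 2 · 17² · 37²
lcm takes max exponent of each prime: 2² · 3² · 7 · 11² · 13² · 17² · 37² = 2038796627868

2038796627868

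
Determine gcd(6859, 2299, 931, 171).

6859 = 19³; 2299 = 11² · 19; 931 = 7² · 19; 171 = 3² · 19
gcd takes min exponent of each prime: 19 = 19

19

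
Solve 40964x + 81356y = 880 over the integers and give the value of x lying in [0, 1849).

Reduce mod 81356: 40964x ≡ 880 (mod 81356). With g = gcd(40964, 81356) = 44 dividing 880, divide through: 931x ≡ 20 (mod 1849).
Since gcd(931, 1849) = 1, x ≡ 20·(931)⁻¹ ≡ 572 (mod 1849). Smallest non-negative: 572.

572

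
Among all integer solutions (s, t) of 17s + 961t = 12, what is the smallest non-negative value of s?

Euclid: 961 = 56·17 + 9; 17 = 1·9 + 8; 9 = 1·8 + 1; 8 = 8·1 + 0 → gcd = 1; 12 = 1·12.
Back-substitution yields 17·(-113) + 961·(2) = 1, so one solution is s = -113·12 = -1356, t = 2·12 = 24.
Solutions in s differ by 961/1 = 961; the one in [0, 961) is -1356 mod 961 = 566.

566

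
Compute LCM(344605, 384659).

344605 = 5 · 41³; 384659 = 11³ · 17²
max exponents: 5 · 11³ · 17² · 41³ = 132555414695

132555414695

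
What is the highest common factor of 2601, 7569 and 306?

gcd(2601, 7569): 7569 = 2·2601 + 2367; 2601 = 1·2367 + 234; 2367 = 10·234 + 27; 234 = 8·27 + 18; 27 = 1·18 + 9; 18 = 2·9 + 0 → 9
gcd(9, 306): 306 = 34·9 + 0 → 9

9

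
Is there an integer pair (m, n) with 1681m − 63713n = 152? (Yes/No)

By Bézout, 1681m − 63713n = 152 has integer solutions iff gcd(1681, 63713) | 152.
Euclid: 63713 = 37·1681 + 1516; 1681 = 1·1516 + 165; 1516 = 9·165 + 31; 165 = 5·31 + 10; 31 = 3·10 + 1; 10 = 10·1 + 0. gcd = 1; 152 mod 1 = 0. Yes.

Yes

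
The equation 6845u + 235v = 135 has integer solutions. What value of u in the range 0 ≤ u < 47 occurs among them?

Euclid: 6845 = 29·235 + 30; 235 = 7·30 + 25; 30 = 1·25 + 5; 25 = 5·5 + 0 → gcd = 5; 135 = 5·27.
Back-substitution yields 6845·(8) + 235·(-233) = 5, so one solution is u = 8·27 = 216, v = -233·27 = -6291.
Solutions in u differ by 235/5 = 47; the one in [0, 47) is 216 mod 47 = 28.

28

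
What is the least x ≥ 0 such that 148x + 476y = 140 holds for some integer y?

Euclid: 476 = 3·148 + 32; 148 = 4·32 + 20; 32 = 1·20 + 12; 20 = 1·12 + 8; 12 = 1·8 + 4; 8 = 2·4 + 0 → gcd = 4; 140 = 4·35.
Back-substitution yields 148·(-45) + 476·(14) = 4, so one solution is x = -45·35 = -1575, y = 14·35 = 490.
Solutions in x differ by 476/4 = 119; the one in [0, 119) is -1575 mod 119 = 91.

91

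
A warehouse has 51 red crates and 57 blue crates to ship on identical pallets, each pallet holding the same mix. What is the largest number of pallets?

51 = 3 · 17
57 = 3 · 19
Common: 3 = 3

3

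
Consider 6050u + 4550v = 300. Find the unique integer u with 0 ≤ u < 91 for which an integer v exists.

Reduce mod 4550: 6050u ≡ 300 (mod 4550). With g = gcd(6050, 4550) = 50 dividing 300, divide through: 121u ≡ 6 (mod 91).
Since gcd(121, 91) = 1, u ≡ 6·(121)⁻¹ ≡ 73 (mod 91). Smallest non-negative: 73.

73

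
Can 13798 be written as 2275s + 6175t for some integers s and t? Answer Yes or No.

No

gcd(2275, 6175): 6175 = 2·2275 + 1625; 2275 = 1·1625 + 650; 1625 = 2·650 + 325; 650 = 2·325 + 0 → 325
325 does not divide 13798, so a solution does not exist.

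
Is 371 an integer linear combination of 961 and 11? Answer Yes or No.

Yes

By Bézout, 961m + 11n = 371 has integer solutions iff gcd(961, 11) | 371.
Euclid: 961 = 87·11 + 4; 11 = 2·4 + 3; 4 = 1·3 + 1; 3 = 3·1 + 0. gcd = 1; 371 mod 1 = 0. Yes.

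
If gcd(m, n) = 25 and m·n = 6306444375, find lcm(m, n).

gcd·lcm = product, so lcm = 6306444375/25 = 252257775.

252257775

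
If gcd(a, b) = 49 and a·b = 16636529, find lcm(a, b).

339521

gcd·lcm = product, so lcm = 16636529/49 = 339521.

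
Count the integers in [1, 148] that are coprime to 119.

120

Prime factors of 119: 7, 17. Count integers ≤ 148 divisible by none of them.
By inclusion–exclusion: 148 − ⌊148/7⌋ − ⌊148/17⌋ + ⌊148/119⌋ = 120.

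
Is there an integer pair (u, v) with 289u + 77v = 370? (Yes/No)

By Bézout, 289u + 77v = 370 has integer solutions iff gcd(289, 77) | 370.
Euclid: 289 = 3·77 + 58; 77 = 1·58 + 19; 58 = 3·19 + 1; 19 = 19·1 + 0. gcd = 1; 370 mod 1 = 0. Yes.

Yes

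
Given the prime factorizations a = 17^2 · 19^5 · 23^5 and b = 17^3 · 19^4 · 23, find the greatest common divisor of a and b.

866243687

min exponent per shared prime: 17^2 · 19^4 · 23 = 866243687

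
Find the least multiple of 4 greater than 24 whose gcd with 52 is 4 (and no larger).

28

Multiples of 4 above 24: 4·7, 4·8, … . Need the cofactor coprime to 52/4 = 13.
Checking s = 7, 8, … the first with gcd(s, 13) = 1 is s = 7, giving 28.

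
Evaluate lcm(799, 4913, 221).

3001843

lcm(799, 4913) = 799·4913/gcd = 3925487/17 = 230911
lcm(230911, 221) = 230911·221/gcd = 51031331/17 = 3001843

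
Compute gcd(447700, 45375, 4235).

605

gcd(447700, 45375): 447700 = 9·45375 + 39325; 45375 = 1·39325 + 6050; 39325 = 6·6050 + 3025; 6050 = 2·3025 + 0 → 3025
gcd(3025, 4235): 4235 = 1·3025 + 1210; 3025 = 2·1210 + 605; 1210 = 2·605 + 0 → 605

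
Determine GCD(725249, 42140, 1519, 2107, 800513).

gcd(725249, 42140): 725249 = 17·42140 + 8869; 42140 = 4·8869 + 6664; 8869 = 1·6664 + 2205; 6664 = 3·2205 + 49; 2205 = 45·49 + 0 → 49
gcd(49, 1519): 1519 = 31·49 + 0 → 49
gcd(49, 2107): 2107 = 43·49 + 0 → 49
gcd(49, 800513): 800513 = 16337·49 + 0 → 49

49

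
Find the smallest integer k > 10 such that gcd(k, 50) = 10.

50 = 10·5. Any k with gcd(k, 50) = 10 is a multiple of 10, say 10s, with s coprime to 5.
Need s > 10/10, so s ≥ 2. First s ≥ 2 with gcd(s, 5) = 1 is s = 2. Thus k = 10·2 = 20.

20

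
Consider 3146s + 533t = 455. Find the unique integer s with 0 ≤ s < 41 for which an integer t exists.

22

Reduce mod 533: 3146s ≡ 455 (mod 533). With g = gcd(3146, 533) = 13 dividing 455, divide through: 242s ≡ 35 (mod 41).
Since gcd(242, 41) = 1, s ≡ 35·(242)⁻¹ ≡ 22 (mod 41). Smallest non-negative: 22.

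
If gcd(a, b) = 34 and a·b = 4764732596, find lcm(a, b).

gcd·lcm = product, so lcm = 4764732596/34 = 140139194.

140139194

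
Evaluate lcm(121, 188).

22748

gcd first: 188 = 1·121 + 67; 121 = 1·67 + 54; 67 = 1·54 + 13; 54 = 4·13 + 2; 13 = 6·2 + 1; 2 = 2·1 + 0 → gcd = 1
lcm = 121·188/gcd = 22748/1 = 22748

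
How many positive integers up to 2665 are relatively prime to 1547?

1986

Prime factors of 1547: 7, 13, 17. Count integers ≤ 2665 divisible by none of them.
By inclusion–exclusion: 2665 − ⌊2665/7⌋ − ⌊2665/13⌋ − ⌊2665/17⌋ + ⌊2665/91⌋ + ⌊2665/119⌋ + ⌊2665/221⌋ − ⌊2665/1547⌋ = 1986.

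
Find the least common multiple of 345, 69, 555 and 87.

370185

345 = 3 · 5 · 23; 69 = 3 · 23; 555 = 3 · 5 · 37; 87 = 3 · 29
lcm takes max exponent of each prime: 3 · 5 · 23 · 29 · 37 = 370185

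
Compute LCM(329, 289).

95081

329 = 7 · 47; 289 = 17²
max exponents: 7 · 17² · 47 = 95081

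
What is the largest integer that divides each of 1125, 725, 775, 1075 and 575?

gcd(1125, 725): 1125 = 1·725 + 400; 725 = 1·400 + 325; 400 = 1·325 + 75; 325 = 4·75 + 25; 75 = 3·25 + 0 → 25
gcd(25, 775): 775 = 31·25 + 0 → 25
gcd(25, 1075): 1075 = 43·25 + 0 → 25
gcd(25, 575): 575 = 23·25 + 0 → 25

25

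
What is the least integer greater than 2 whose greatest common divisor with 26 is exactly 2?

4

Multiples of 2 above 2: 2·2, 2·3, … . Need the cofactor coprime to 26/2 = 13.
Checking s = 2, 3, … the first with gcd(s, 13) = 1 is s = 2, giving 4.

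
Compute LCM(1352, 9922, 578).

1938401608

1352 = 2³ · 13²; 9922 = 2 · 11² · 41; 578 = 2 · 17²
lcm takes max exponent of each prime: 2³ · 11² · 13² · 17² · 41 = 1938401608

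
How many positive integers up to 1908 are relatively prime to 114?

603

Prime factors of 114: 2, 3, 19. Count integers ≤ 1908 divisible by none of them.
By inclusion–exclusion: 1908 − ⌊1908/2⌋ − ⌊1908/3⌋ − ⌊1908/19⌋ + ⌊1908/6⌋ + ⌊1908/38⌋ + ⌊1908/57⌋ − ⌊1908/114⌋ = 603.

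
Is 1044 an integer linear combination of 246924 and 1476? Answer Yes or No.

Yes

gcd(246924, 1476): 246924 = 167·1476 + 432; 1476 = 3·432 + 180; 432 = 2·180 + 72; 180 = 2·72 + 36; 72 = 2·36 + 0 → 36
36 divides 1044, so a solution exists.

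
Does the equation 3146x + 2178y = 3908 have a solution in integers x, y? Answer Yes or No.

gcd(3146, 2178): 3146 = 1·2178 + 968; 2178 = 2·968 + 242; 968 = 4·242 + 0 → 242
242 does not divide 3908, so a solution does not exist.

No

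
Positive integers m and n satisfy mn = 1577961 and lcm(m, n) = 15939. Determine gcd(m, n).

99

gcd·lcm = product, so gcd = 1577961/15939 = 99.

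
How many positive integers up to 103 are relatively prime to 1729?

78

1729 = 7·13·19. Inclusion–exclusion on these primes:
103 − ⌊103/7⌋ − ⌊103/13⌋ − ⌊103/19⌋ + ⌊103/91⌋ + ⌊103/133⌋ + ⌊103/247⌋ − ⌊103/1729⌋ = 78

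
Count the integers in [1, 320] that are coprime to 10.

10 = 2·5. Inclusion–exclusion on these primes:
320 − ⌊320/2⌋ − ⌊320/5⌋ + ⌊320/10⌋ = 128

128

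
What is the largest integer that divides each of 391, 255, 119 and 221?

17

gcd(391, 255): 391 = 1·255 + 136; 255 = 1·136 + 119; 136 = 1·119 + 17; 119 = 7·17 + 0 → 17
gcd(17, 119): 119 = 7·17 + 0 → 17
gcd(17, 221): 221 = 13·17 + 0 → 17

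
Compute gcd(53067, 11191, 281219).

gcd(53067, 11191): 53067 = 4·11191 + 8303; 11191 = 1·8303 + 2888; 8303 = 2·2888 + 2527; 2888 = 1·2527 + 361; 2527 = 7·361 + 0 → 361
gcd(361, 281219): 281219 = 779·361 + 0 → 361

361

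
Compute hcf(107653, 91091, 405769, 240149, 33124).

107653 = 7² · 13³; 91091 = 7² · 11 · 13²; 405769 = 7⁴ · 13²; 240149 = 7² · 13² · 29; 33124 = 2² · 7² · 13²
gcd takes min exponent of each prime: 7² · 13² = 8281

8281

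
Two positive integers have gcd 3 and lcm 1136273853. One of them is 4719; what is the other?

u·v = gcd·lcm = 3·1136273853 = 3408821559, so v = 3408821559/4719 = 722361.

722361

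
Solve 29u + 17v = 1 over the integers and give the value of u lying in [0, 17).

gcd(29, 17) = 1 (Euclid: 29 = 1·17 + 12; 17 = 1·12 + 5; 12 = 2·5 + 2; 5 = 2·2 + 1; 2 = 2·1 + 0), and 1 | 1.
Extended Euclid: 29·(-7) + 17·(12) = 1. Scale by 1: u₀ = -7.
General solution u = u₀ + 17t; reducing mod 17 gives u = 10 (and v = -17).

10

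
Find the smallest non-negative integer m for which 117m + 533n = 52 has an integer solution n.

5

Euclid: 533 = 4·117 + 65; 117 = 1·65 + 52; 65 = 1·52 + 13; 52 = 4·13 + 0 → gcd = 13; 52 = 13·4.
Back-substitution yields 117·(-9) + 533·(2) = 13, so one solution is m = -9·4 = -36, n = 2·4 = 8.
Solutions in m differ by 533/13 = 41; the one in [0, 41) is -36 mod 41 = 5.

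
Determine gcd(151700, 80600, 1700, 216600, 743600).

gcd(151700, 80600): 151700 = 1·80600 + 71100; 80600 = 1·71100 + 9500; 71100 = 7·9500 + 4600; 9500 = 2·4600 + 300; 4600 = 15·300 + 100; 300 = 3·100 + 0 → 100
gcd(100, 1700): 1700 = 17·100 + 0 → 100
gcd(100, 216600): 216600 = 2166·100 + 0 → 100
gcd(100, 743600): 743600 = 7436·100 + 0 → 100

100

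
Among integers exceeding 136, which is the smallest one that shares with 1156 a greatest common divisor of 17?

Multiples of 17 above 136: 17·9, 17·10, … . Need the cofactor coprime to 1156/17 = 68.
Checking s = 9, 10, … the first with gcd(s, 68) = 1 is s = 9, giving 153.

153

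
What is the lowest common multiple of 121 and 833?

121 = 11²; 833 = 7² · 17
max exponents: 7² · 11² · 17 = 100793

100793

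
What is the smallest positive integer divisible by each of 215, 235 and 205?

215 = 5 · 43; 235 = 5 · 47; 205 = 5 · 41
lcm takes max exponent of each prime: 5 · 41 · 43 · 47 = 414305

414305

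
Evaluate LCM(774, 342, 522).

426474

774 = 2 · 3² · 43; 342 = 2 · 3² · 19; 522 = 2 · 3² · 29
lcm takes max exponent of each prime: 2 · 3² · 19 · 29 · 43 = 426474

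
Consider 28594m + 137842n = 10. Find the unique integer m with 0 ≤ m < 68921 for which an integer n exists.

27391

Euclid: 137842 = 4·28594 + 23466; 28594 = 1·23466 + 5128; 23466 = 4·5128 + 2954; 5128 = 1·2954 + 2174; 2954 = 1·2174 + 780; 2174 = 2·780 + 614; 780 = 1·614 + 166; 614 = 3·166 + 116; 166 = 1·116 + 50; 116 = 2·50 + 16; 50 = 3·16 + 2; 16 = 8·2 + 0 → gcd = 2; 10 = 2·5.
Back-substitution yields 28594·(-8306) + 137842·(1723) = 2, so one solution is m = -8306·5 = -41530, n = 1723·5 = 8615.
Solutions in m differ by 137842/2 = 68921; the one in [0, 68921) is -41530 mod 68921 = 27391.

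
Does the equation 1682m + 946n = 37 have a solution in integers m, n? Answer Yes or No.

No

gcd(1682, 946): 1682 = 1·946 + 736; 946 = 1·736 + 210; 736 = 3·210 + 106; 210 = 1·106 + 104; 106 = 1·104 + 2; 104 = 52·2 + 0 → 2
2 does not divide 37, so a solution does not exist.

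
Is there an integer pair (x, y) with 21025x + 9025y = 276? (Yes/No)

gcd(21025, 9025): 21025 = 2·9025 + 2975; 9025 = 3·2975 + 100; 2975 = 29·100 + 75; 100 = 1·75 + 25; 75 = 3·25 + 0 → 25
25 does not divide 276, so a solution does not exist.

No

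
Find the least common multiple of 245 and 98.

490

gcd first: 245 = 2·98 + 49; 98 = 2·49 + 0 → gcd = 49
lcm = 245·98/gcd = 24010/49 = 490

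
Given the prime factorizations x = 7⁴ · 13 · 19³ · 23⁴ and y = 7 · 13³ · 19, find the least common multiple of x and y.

max exponent per prime: 7⁴ · 13³ · 19³ · 23⁴ = 10124984426936743

10124984426936743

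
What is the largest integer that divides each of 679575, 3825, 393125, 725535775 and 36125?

425

gcd(679575, 3825): 679575 = 177·3825 + 2550; 3825 = 1·2550 + 1275; 2550 = 2·1275 + 0 → 1275
gcd(1275, 393125): 393125 = 308·1275 + 425; 1275 = 3·425 + 0 → 425
gcd(425, 725535775): 725535775 = 1707143·425 + 0 → 425
gcd(425, 36125): 36125 = 85·425 + 0 → 425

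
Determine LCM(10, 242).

10 = 2 · 5; 242 = 2 · 11²
max exponents: 2 · 5 · 11² = 1210

1210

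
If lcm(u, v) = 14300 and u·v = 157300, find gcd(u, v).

From gcd × lcm = uv: gcd = 157300 / 14300 = 11.

11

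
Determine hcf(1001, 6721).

Euclid: 6721 = 6·1001 + 715; 1001 = 1·715 + 286; 715 = 2·286 + 143; 286 = 2·143 + 0. Last nonzero remainder: 143.

143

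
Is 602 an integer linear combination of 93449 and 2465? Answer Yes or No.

No

By Bézout, 93449u + 2465v = 602 has integer solutions iff gcd(93449, 2465) | 602.
Euclid: 93449 = 37·2465 + 2244; 2465 = 1·2244 + 221; 2244 = 10·221 + 34; 221 = 6·34 + 17; 34 = 2·17 + 0. gcd = 17; 602 mod 17 = 7. No.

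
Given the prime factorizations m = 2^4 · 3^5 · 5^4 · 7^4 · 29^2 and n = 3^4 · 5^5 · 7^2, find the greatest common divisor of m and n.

2480625

min exponent per shared prime: 3^4 · 5^4 · 7^2 = 2480625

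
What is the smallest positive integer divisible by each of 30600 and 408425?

gcd first: 408425 = 13·30600 + 10625; 30600 = 2·10625 + 9350; 10625 = 1·9350 + 1275; 9350 = 7·1275 + 425; 1275 = 3·425 + 0 → gcd = 425
lcm = 30600·408425/gcd = 12497805000/425 = 29406600

29406600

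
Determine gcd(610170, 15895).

55

610170 = 2 · 3 · 5 · 11 · 43²
15895 = 5 · 11 · 17²
Common: 5 · 11 = 55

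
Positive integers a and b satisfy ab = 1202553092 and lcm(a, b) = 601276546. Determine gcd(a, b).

2

gcd·lcm = product, so gcd = 1202553092/601276546 = 2.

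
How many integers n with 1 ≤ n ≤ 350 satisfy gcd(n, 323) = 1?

323 = 17·19. Inclusion–exclusion on these primes:
350 − ⌊350/17⌋ − ⌊350/19⌋ + ⌊350/323⌋ = 313

313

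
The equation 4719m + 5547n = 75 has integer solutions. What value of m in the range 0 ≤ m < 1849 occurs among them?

Reduce mod 5547: 4719m ≡ 75 (mod 5547). With g = gcd(4719, 5547) = 3 dividing 75, divide through: 1573m ≡ 25 (mod 1849).
Since gcd(1573, 1849) = 1, m ≡ 25·(1573)⁻¹ ≡ 87 (mod 1849). Smallest non-negative: 87.

87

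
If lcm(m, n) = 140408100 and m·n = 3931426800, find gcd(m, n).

28

From gcd × lcm = mn: gcd = 3931426800 / 140408100 = 28.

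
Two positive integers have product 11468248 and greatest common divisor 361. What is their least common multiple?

Since gcd(a,b)·lcm(a,b) = ab, lcm = 11468248/361 = 31768.

31768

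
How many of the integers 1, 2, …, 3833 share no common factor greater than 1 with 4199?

4199 = 13·17·19. Inclusion–exclusion on these primes:
3833 − ⌊3833/13⌋ − ⌊3833/17⌋ − ⌊3833/19⌋ + ⌊3833/221⌋ + ⌊3833/247⌋ + ⌊3833/323⌋ − ⌊3833/4199⌋ = 3156

3156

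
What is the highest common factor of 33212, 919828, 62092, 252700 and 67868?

33212 = 2² · 19² · 23; 919828 = 2² · 7² · 13 · 19²; 62092 = 2² · 19² · 43; 252700 = 2² · 5² · 7 · 19²; 67868 = 2² · 19² · 47
gcd takes min exponent of each prime: 2² · 19² = 1444

1444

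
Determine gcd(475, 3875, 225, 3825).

gcd(475, 3875): 3875 = 8·475 + 75; 475 = 6·75 + 25; 75 = 3·25 + 0 → 25
gcd(25, 225): 225 = 9·25 + 0 → 25
gcd(25, 3825): 3825 = 153·25 + 0 → 25

25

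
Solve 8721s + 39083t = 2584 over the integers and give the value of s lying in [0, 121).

72

gcd(8721, 39083) = 323 (Euclid: 39083 = 4·8721 + 4199; 8721 = 2·4199 + 323; 4199 = 13·323 + 0), and 323 | 2584.
Extended Euclid: 8721·(9) + 39083·(-2) = 323. Scale by 8: s₀ = 72.
General solution s = s₀ + 121k; reducing mod 121 gives s = 72 (and t = -16).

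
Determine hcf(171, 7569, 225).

9

gcd(171, 7569): 7569 = 44·171 + 45; 171 = 3·45 + 36; 45 = 1·36 + 9; 36 = 4·9 + 0 → 9
gcd(9, 225): 225 = 25·9 + 0 → 9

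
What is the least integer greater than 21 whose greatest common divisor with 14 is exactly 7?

35

14 = 7·2. Any x with gcd(x, 14) = 7 is a multiple of 7, say 7s, with s coprime to 2.
Need s > 21/7, so s ≥ 4. First s ≥ 4 with gcd(s, 2) = 1 is s = 5. Thus x = 7·5 = 35.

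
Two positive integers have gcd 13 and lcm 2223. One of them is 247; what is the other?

p·q = gcd·lcm = 13·2223 = 28899, so q = 28899/247 = 117.

117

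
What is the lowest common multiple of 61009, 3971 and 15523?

28857257

61009 = 13² · 19²; 3971 = 11 · 19²; 15523 = 19² · 43
lcm takes max exponent of each prime: 11 · 13² · 19² · 43 = 28857257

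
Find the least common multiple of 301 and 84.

gcd first: 301 = 3·84 + 49; 84 = 1·49 + 35; 49 = 1·35 + 14; 35 = 2·14 + 7; 14 = 2·7 + 0 → gcd = 7
lcm = 301·84/gcd = 25284/7 = 3612

3612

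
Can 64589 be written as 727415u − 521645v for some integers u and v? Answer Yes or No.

No

gcd(727415, 521645): 727415 = 1·521645 + 205770; 521645 = 2·205770 + 110105; 205770 = 1·110105 + 95665; 110105 = 1·95665 + 14440; 95665 = 6·14440 + 9025; 14440 = 1·9025 + 5415; 9025 = 1·5415 + 3610; 5415 = 1·3610 + 1805; 3610 = 2·1805 + 0 → 1805
1805 does not divide 64589, so a solution does not exist.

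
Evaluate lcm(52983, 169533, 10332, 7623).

52983 = 3² · 7 · 29²; 169533 = 3⁴ · 7 · 13 · 23; 10332 = 2² · 3² · 7 · 41; 7623 = 3² · 7 · 11²
lcm takes max exponent of each prime: 2² · 3⁴ · 7 · 11² · 13 · 23 · 29² · 41 = 2829303008532

2829303008532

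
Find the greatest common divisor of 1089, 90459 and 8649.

9

gcd(1089, 90459): 90459 = 83·1089 + 72; 1089 = 15·72 + 9; 72 = 8·9 + 0 → 9
gcd(9, 8649): 8649 = 961·9 + 0 → 9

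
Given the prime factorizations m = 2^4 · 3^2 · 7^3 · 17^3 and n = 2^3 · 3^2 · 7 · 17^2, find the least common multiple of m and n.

242662896

max exponent per prime: 2^4 · 3^2 · 7^3 · 17^3 = 242662896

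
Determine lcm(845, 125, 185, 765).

119588625

845 = 5 · 13²; 125 = 5³; 185 = 5 · 37; 765 = 3² · 5 · 17
lcm takes max exponent of each prime: 3² · 5³ · 13² · 17 · 37 = 119588625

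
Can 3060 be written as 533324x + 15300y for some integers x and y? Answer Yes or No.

Yes

By Bézout, 533324x + 15300y = 3060 has integer solutions iff gcd(533324, 15300) | 3060.
Euclid: 533324 = 34·15300 + 13124; 15300 = 1·13124 + 2176; 13124 = 6·2176 + 68; 2176 = 32·68 + 0. gcd = 68; 3060 mod 68 = 0. Yes.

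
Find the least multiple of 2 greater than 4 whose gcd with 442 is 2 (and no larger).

442 = 2·221. Any x with gcd(x, 442) = 2 is a multiple of 2, say 2s, with s coprime to 221.
Need s > 4/2, so s ≥ 3. First s ≥ 3 with gcd(s, 221) = 1 is s = 3. Thus x = 2·3 = 6.

6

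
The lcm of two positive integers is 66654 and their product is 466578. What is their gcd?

7

gcd·lcm = product, so gcd = 466578/66654 = 7.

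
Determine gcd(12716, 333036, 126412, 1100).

44

12716 = 2² · 11 · 17²; 333036 = 2² · 3² · 11 · 29²; 126412 = 2² · 11 · 13² · 17; 1100 = 2² · 5² · 11
gcd takes min exponent of each prime: 2² · 11 = 44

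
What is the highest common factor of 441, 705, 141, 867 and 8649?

3

441 = 3² · 7²; 705 = 3 · 5 · 47; 141 = 3 · 47; 867 = 3 · 17²; 8649 = 3² · 31²
gcd takes min exponent of each prime: 3 = 3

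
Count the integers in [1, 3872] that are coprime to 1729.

Prime factors of 1729: 7, 13, 19. Count integers ≤ 3872 divisible by none of them.
By inclusion–exclusion: 3872 − ⌊3872/7⌋ − ⌊3872/13⌋ − ⌊3872/19⌋ + ⌊3872/91⌋ + ⌊3872/133⌋ + ⌊3872/247⌋ − ⌊3872/1729⌋ = 2903.

2903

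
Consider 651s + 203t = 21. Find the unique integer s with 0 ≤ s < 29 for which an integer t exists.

15

Reduce mod 203: 651s ≡ 21 (mod 203). With g = gcd(651, 203) = 7 dividing 21, divide through: 93s ≡ 3 (mod 29).
Since gcd(93, 29) = 1, s ≡ 3·(93)⁻¹ ≡ 15 (mod 29). Smallest non-negative: 15.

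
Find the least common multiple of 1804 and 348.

1804 = 2² · 11 · 41; 348 = 2² · 3 · 29
max exponents: 2² · 3 · 11 · 29 · 41 = 156948

156948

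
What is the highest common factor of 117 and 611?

13

Euclid: 611 = 5·117 + 26; 117 = 4·26 + 13; 26 = 2·13 + 0. Last nonzero remainder: 13.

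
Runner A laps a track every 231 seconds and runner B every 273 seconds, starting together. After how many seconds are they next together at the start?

gcd first: 273 = 1·231 + 42; 231 = 5·42 + 21; 42 = 2·21 + 0 → gcd = 21
lcm = 231·273/gcd = 63063/21 = 3003

3003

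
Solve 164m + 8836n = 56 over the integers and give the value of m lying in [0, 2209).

Euclid: 8836 = 53·164 + 144; 164 = 1·144 + 20; 144 = 7·20 + 4; 20 = 5·4 + 0 → gcd = 4; 56 = 4·14.
Back-substitution yields 164·(-431) + 8836·(8) = 4, so one solution is m = -431·14 = -6034, n = 8·14 = 112.
Solutions in m differ by 8836/4 = 2209; the one in [0, 2209) is -6034 mod 2209 = 593.

593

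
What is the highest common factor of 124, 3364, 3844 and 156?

4

124 = 2² · 31; 3364 = 2² · 29²; 3844 = 2² · 31²; 156 = 2² · 3 · 13
gcd takes min exponent of each prime: 2² = 4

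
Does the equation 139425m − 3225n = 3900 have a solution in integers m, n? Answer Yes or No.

Yes

gcd(139425, 3225): 139425 = 43·3225 + 750; 3225 = 4·750 + 225; 750 = 3·225 + 75; 225 = 3·75 + 0 → 75
75 divides 3900, so a solution exists.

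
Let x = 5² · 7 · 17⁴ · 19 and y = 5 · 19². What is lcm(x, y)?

max exponent per prime: 5² · 7 · 17⁴ · 19² = 5276439175

5276439175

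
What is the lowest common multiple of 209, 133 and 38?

2926

209 = 11 · 19; 133 = 7 · 19; 38 = 2 · 19
lcm takes max exponent of each prime: 2 · 7 · 11 · 19 = 2926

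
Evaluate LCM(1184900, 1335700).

15826709300

gcd first: 1335700 = 1·1184900 + 150800; 1184900 = 7·150800 + 129300; 150800 = 1·129300 + 21500; 129300 = 6·21500 + 300; 21500 = 71·300 + 200; 300 = 1·200 + 100; 200 = 2·100 + 0 → gcd = 100
lcm = 1184900·1335700/gcd = 1582670930000/100 = 15826709300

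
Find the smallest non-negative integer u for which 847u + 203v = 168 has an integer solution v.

28

Euclid: 847 = 4·203 + 35; 203 = 5·35 + 28; 35 = 1·28 + 7; 28 = 4·7 + 0 → gcd = 7; 168 = 7·24.
Back-substitution yields 847·(6) + 203·(-25) = 7, so one solution is u = 6·24 = 144, v = -25·24 = -600.
Solutions in u differ by 203/7 = 29; the one in [0, 29) is 144 mod 29 = 28.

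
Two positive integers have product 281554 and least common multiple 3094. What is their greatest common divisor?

From gcd × lcm = uv: gcd = 281554 / 3094 = 91.

91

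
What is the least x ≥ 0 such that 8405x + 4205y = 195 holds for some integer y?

Reduce mod 4205: 8405x ≡ 195 (mod 4205). With g = gcd(8405, 4205) = 5 dividing 195, divide through: 1681x ≡ 39 (mod 841).
Since gcd(1681, 841) = 1, x ≡ 39·(1681)⁻¹ ≡ 802 (mod 841). Smallest non-negative: 802.

802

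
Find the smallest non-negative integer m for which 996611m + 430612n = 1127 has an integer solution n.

Euclid: 996611 = 2·430612 + 135387; 430612 = 3·135387 + 24451; 135387 = 5·24451 + 13132; 24451 = 1·13132 + 11319; 13132 = 1·11319 + 1813; 11319 = 6·1813 + 441; 1813 = 4·441 + 49; 441 = 9·49 + 0 → gcd = 49; 1127 = 49·23.
Back-substitution yields 996611·(951) + 430612·(-2201) = 49, so one solution is m = 951·23 = 21873, n = -2201·23 = -50623.
Solutions in m differ by 430612/49 = 8788; the one in [0, 8788) is 21873 mod 8788 = 4297.

4297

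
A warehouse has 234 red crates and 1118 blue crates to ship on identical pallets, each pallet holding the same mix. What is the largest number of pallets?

26

234 = 2 · 3² · 13
1118 = 2 · 13 · 43
Common: 2 · 13 = 26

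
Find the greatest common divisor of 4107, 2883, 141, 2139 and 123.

3

gcd(4107, 2883): 4107 = 1·2883 + 1224; 2883 = 2·1224 + 435; 1224 = 2·435 + 354; 435 = 1·354 + 81; 354 = 4·81 + 30; 81 = 2·30 + 21; 30 = 1·21 + 9; 21 = 2·9 + 3; 9 = 3·3 + 0 → 3
gcd(3, 141): 141 = 47·3 + 0 → 3
gcd(3, 2139): 2139 = 713·3 + 0 → 3
gcd(3, 123): 123 = 41·3 + 0 → 3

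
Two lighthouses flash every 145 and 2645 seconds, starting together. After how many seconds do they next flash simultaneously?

76705

145 = 5 · 29; 2645 = 5 · 23²
max exponents: 5 · 23² · 29 = 76705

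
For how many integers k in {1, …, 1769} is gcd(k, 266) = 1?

266 = 2·7·19. Inclusion–exclusion on these primes:
1769 − ⌊1769/2⌋ − ⌊1769/7⌋ − ⌊1769/19⌋ + ⌊1769/14⌋ + ⌊1769/38⌋ + ⌊1769/133⌋ − ⌊1769/266⌋ = 719

719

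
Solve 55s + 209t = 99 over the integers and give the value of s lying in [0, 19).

17

Euclid: 209 = 3·55 + 44; 55 = 1·44 + 11; 44 = 4·11 + 0 → gcd = 11; 99 = 11·9.
Back-substitution yields 55·(4) + 209·(-1) = 11, so one solution is s = 4·9 = 36, t = -1·9 = -9.
Solutions in s differ by 209/11 = 19; the one in [0, 19) is 36 mod 19 = 17.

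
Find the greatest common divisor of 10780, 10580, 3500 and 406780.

20

gcd(10780, 10580): 10780 = 1·10580 + 200; 10580 = 52·200 + 180; 200 = 1·180 + 20; 180 = 9·20 + 0 → 20
gcd(20, 3500): 3500 = 175·20 + 0 → 20
gcd(20, 406780): 406780 = 20339·20 + 0 → 20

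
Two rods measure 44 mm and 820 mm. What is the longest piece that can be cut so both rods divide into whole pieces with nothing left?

4

Euclid: 820 = 18·44 + 28; 44 = 1·28 + 16; 28 = 1·16 + 12; 16 = 1·12 + 4; 12 = 3·4 + 0. Last nonzero remainder: 4.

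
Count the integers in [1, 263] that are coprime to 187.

187 = 11·17. Inclusion–exclusion on these primes:
263 − ⌊263/11⌋ − ⌊263/17⌋ + ⌊263/187⌋ = 226

226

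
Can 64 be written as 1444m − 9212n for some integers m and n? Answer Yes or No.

Yes

gcd(1444, 9212): 9212 = 6·1444 + 548; 1444 = 2·548 + 348; 548 = 1·348 + 200; 348 = 1·200 + 148; 200 = 1·148 + 52; 148 = 2·52 + 44; 52 = 1·44 + 8; 44 = 5·8 + 4; 8 = 2·4 + 0 → 4
4 divides 64, so a solution exists.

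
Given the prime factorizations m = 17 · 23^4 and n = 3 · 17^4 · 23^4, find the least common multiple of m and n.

70117800483

max exponent per prime: 3 · 17^4 · 23^4 = 70117800483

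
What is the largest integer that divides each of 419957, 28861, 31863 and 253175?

419957 = 19 · 23 · 31²; 28861 = 7² · 19 · 31; 31863 = 3 · 13 · 19 · 43; 253175 = 5² · 13 · 19 · 41
gcd takes min exponent of each prime: 19 = 19

19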